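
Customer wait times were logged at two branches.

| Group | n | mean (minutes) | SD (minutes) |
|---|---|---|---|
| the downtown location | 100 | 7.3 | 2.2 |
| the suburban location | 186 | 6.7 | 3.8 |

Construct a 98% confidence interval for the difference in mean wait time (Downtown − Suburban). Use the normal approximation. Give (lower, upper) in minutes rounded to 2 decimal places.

SE₁ = s₁/√n₁ = 2.2/√100 = 0.2200; SE₂ = 3.8/√186 = 0.2786.
Independent samples, unequal variances: SE_diff = √(SE₁² + SE₂²) = √(0.0484 + 0.07761796) = 0.3550.
z* = 2.326, so margin of error = 2.326 × 0.3550 = 0.8257.
Difference in means = 7.3 − 6.7 = 0.6000.
0.6000 ± 0.8257 → (-0.23, 1.43).

(-0.23, 1.43)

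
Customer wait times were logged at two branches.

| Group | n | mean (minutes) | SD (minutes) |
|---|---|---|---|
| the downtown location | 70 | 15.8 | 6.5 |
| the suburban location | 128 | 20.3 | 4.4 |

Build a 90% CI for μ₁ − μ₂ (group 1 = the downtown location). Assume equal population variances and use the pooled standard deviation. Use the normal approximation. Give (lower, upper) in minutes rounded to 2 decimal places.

(-5.78, -3.22)

Pooled variance s_p² = [69·6.5² + 127·4.4²] / (70+128−2) = 27.4182, so s_p = 5.2362.
SE_diff = s_p·√(1/n₁ + 1/n₂) = 5.2362·√(1/70 + 1/128) = 0.7784.
z* = 1.645; margin = 1.645 × 0.7784 = 1.2805.
Difference = 15.8 − 20.3 = -4.5000.
-4.5000 ± 1.2805 → (-5.78, -3.22).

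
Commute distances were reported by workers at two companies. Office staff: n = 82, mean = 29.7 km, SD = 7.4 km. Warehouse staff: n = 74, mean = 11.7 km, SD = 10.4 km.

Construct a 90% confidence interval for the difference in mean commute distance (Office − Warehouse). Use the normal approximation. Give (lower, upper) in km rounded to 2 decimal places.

Per-group SEs: s₁/√n₁ = 7.4/√82 = 0.8172, s₂/√n₂ = 10.4/√74 = 1.2090.
Unpooled SE of the difference: √(0.66781584 + 1.461681) = 1.4593.
Margin of error = z* · SE = 1.645 × 1.4593 = 2.4005.
x̄₁ − x̄₂ = 29.7 − 11.7 = 18.0000.
CI: 18.0000 ± 2.4005 = (15.60, 20.40).

(15.60, 20.40)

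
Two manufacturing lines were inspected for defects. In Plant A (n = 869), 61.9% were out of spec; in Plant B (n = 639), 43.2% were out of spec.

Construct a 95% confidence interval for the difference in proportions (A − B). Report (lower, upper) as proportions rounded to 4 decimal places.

SE₁ = √(p̂₁(1−p̂₁)/n₁) = √(0.6190·0.3810/869) = 0.01647; SE₂ = √(0.4320·0.5680/639) = 0.01960.
Independent samples: SE of the difference = √(SE₁² + SE₂²) = √(0.0002712609 + 0.00038416) = 0.02560.
z* for 95% confidence is 1.960, so the margin of error is 1.960 × 0.02560 = 0.05018.
Point estimate p̂₁ − p̂₂ = 0.6190 − 0.4320 = 0.1870.
0.1870 ± 0.05018 → (0.1368, 0.2372).

(0.1368, 0.2372)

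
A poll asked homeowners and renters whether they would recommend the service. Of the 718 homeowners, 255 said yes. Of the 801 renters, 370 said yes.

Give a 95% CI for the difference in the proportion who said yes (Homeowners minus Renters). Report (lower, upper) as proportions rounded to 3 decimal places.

(-0.156, -0.058)

p̂₁ = 255/718 = 0.3552 and p̂₂ = 370/801 = 0.4619.
SE₁ = √(p̂₁(1−p̂₁)/n₁) = √(0.3552·0.6448/718) = 0.01786; SE₂ = √(0.4619·0.5381/801) = 0.01762.
Independent samples: SE of the difference = √(SE₁² + SE₂²) = √(0.0003189796 + 0.0003104644) = 0.02509.
z* for 95% confidence is 1.960, so the margin of error is 1.960 × 0.02509 = 0.04918.
Point estimate p̂₁ − p̂₂ = 0.3552 − 0.4619 = -0.1067.
-0.1067 ± 0.04918 → (-0.156, -0.058).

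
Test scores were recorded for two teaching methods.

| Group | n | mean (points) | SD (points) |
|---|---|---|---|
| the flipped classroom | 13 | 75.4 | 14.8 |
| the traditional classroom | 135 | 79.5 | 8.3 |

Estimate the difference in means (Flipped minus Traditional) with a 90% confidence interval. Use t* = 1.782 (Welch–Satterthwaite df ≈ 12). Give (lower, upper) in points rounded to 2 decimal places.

Per-group SEs: s₁/√n₁ = 14.8/√13 = 4.1048, s₂/√n₂ = 8.3/√135 = 0.7144.
Unpooled SE of the difference: √(16.84938304 + 0.51036736) = 4.1665.
Margin of error = t* · SE = 1.782 × 4.1665 = 7.4247.
x̄₁ − x̄₂ = 75.4 − 79.5 = -4.1000.
CI: -4.1000 ± 7.4247 = (-11.52, 3.32).

(-11.52, 3.32)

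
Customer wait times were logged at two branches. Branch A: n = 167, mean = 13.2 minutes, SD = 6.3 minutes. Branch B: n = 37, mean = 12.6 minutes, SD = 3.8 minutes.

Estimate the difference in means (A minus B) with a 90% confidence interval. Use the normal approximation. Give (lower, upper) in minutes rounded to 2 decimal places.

(-0.70, 1.90)

Standard errors of each mean: 6.3/√167 = 0.4875 and 3.8/√37 = 0.6247.
SE(x̄₁ − x̄₂) = √(0.4875² + 0.6247²) = 0.7924 for independent samples with unequal variances.
With z* = 1.645, the margin is 1.645 × 0.7924 = 1.3035.
x̄₁ − x̄₂ = 13.2 − 12.6 = 0.6000; the interval is 0.6000 ± 1.3035 = (-0.70, 1.90).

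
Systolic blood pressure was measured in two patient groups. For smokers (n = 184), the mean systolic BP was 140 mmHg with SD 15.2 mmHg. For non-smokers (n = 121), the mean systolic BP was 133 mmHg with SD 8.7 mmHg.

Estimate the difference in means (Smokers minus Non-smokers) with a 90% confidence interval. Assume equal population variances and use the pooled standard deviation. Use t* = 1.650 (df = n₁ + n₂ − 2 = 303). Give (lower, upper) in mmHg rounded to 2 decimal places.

(4.49, 9.51)

s_p = √[((n₁−1)s₁² + (n₂−1)s₂²)/(n₁+n₂−2)] = √[(183·15.2² + 120·8.7²)/303] = 13.0198.
SE = 13.0198·√(1/184 + 1/121) = 1.5239.
With t* = 1.650, margin = 1.650 × 1.5239 = 2.5144.
x̄₁ − x̄₂ = 140 − 133 = 7.0000; interval 7.0000 ± 2.5144 = (4.49, 9.51).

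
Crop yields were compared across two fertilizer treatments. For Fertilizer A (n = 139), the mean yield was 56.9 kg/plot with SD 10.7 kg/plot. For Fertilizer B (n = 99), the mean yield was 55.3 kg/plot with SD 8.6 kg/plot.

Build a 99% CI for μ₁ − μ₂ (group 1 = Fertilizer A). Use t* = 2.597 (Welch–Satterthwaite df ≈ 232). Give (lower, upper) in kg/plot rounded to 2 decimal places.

Standard errors of each mean: 10.7/√139 = 0.9076 and 8.6/√99 = 0.8643.
SE(x̄₁ − x̄₂) = √(0.9076² + 0.8643²) = 1.2533 for independent samples with unequal variances.
With t* = 2.597, the margin is 2.597 × 1.2533 = 3.2548.
x̄₁ − x̄₂ = 56.9 − 55.3 = 1.6000; the interval is 1.6000 ± 3.2548 = (-1.65, 4.85).

(-1.65, 4.85)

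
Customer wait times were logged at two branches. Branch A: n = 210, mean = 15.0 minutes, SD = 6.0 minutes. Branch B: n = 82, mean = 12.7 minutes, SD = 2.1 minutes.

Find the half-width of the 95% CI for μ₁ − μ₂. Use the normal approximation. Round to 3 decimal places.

0.930

Per-group SEs: s₁/√n₁ = 6.0/√210 = 0.4140, s₂/√n₂ = 2.1/√82 = 0.2319.
Unpooled SE of the difference: √(0.171396 + 0.05377761) = 0.4745.
Margin of error = z* · SE = 1.960 × 0.4745 = 0.9300.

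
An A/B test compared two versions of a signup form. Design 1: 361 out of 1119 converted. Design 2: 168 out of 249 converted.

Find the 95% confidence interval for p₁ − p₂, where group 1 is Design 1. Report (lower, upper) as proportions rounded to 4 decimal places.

(-0.4164, -0.2878)

First, p̂₁ = 361/1119 = 0.3226; p̂₂ = 168/249 = 0.6747.
The two standard errors are √(0.3226×0.6774/1119) = 0.01397 and √(0.6747×0.3253/249) = 0.02969.
Because the samples are independent, SE_diff = √(0.01397² + 0.02969²) = 0.03281.
Using z* = 1.960 for 95%, ME = 1.960 × 0.03281 = 0.06431.
p̂₁ − p̂₂ = -0.3521; interval -0.3521 ± 0.06431 gives (-0.4164, -0.2878).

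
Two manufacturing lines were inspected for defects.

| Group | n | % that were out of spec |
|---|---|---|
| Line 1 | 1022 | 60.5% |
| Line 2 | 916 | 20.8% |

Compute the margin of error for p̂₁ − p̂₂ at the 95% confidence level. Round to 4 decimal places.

0.0399

SE₁ = √(p̂₁(1−p̂₁)/n₁) = √(0.6050·0.3950/1022) = 0.01529; SE₂ = √(0.2080·0.7920/916) = 0.01341.
Independent samples: SE of the difference = √(SE₁² + SE₂²) = √(0.0002337841 + 0.0001798281) = 0.02034.
z* for 95% confidence is 1.960, so the margin of error is 1.960 × 0.02034 = 0.03987.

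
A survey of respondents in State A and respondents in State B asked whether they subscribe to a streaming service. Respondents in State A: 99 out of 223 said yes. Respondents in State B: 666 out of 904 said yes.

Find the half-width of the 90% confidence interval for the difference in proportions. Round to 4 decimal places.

First, p̂₁ = 99/223 = 0.4439; p̂₂ = 666/904 = 0.7367.
The two standard errors are √(0.4439×0.5561/223) = 0.03327 and √(0.7367×0.2633/904) = 0.01465.
Because the samples are independent, SE_diff = √(0.03327² + 0.01465²) = 0.03635.
Using z* = 1.645 for 90%, ME = 1.645 × 0.03635 = 0.05980.

0.0598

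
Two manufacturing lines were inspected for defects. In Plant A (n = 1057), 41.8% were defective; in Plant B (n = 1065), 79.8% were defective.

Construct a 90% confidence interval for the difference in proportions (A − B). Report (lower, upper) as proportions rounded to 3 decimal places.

(-0.412, -0.348)

SE₁ = √(p̂₁(1−p̂₁)/n₁) = √(0.4180·0.5820/1057) = 0.01517; SE₂ = √(0.7980·0.2020/1065) = 0.01230.
Independent samples: SE of the difference = √(SE₁² + SE₂²) = √(0.0002301289 + 0.00015129) = 0.01953.
z* for 90% confidence is 1.645, so the margin of error is 1.645 × 0.01953 = 0.03213.
Point estimate p̂₁ − p̂₂ = 0.4180 − 0.7980 = -0.3800.
-0.3800 ± 0.03213 → (-0.412, -0.348).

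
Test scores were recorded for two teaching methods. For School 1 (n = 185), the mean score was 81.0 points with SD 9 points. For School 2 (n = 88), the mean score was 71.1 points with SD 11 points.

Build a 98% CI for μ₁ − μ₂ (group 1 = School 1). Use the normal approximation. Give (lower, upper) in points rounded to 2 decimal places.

Per-group SEs: s₁/√n₁ = 9/√185 = 0.6617, s₂/√n₂ = 11/√88 = 1.1726.
Unpooled SE of the difference: √(0.43784689 + 1.37499076) = 1.3464.
Margin of error = z* · SE = 2.326 × 1.3464 = 3.1317.
x̄₁ − x̄₂ = 81.0 − 71.1 = 9.9000.
CI: 9.9000 ± 3.1317 = (6.77, 13.03).

(6.77, 13.03)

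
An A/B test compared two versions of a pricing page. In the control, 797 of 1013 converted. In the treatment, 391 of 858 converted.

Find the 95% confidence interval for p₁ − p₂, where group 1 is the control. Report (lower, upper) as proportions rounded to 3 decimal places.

Sample proportions: 797/1013 = 0.7868, 391/858 = 0.4557.
Each SE is √(p̂(1−p̂)/n): √(0.7868·0.2132/1013) = 0.01287 and √(0.4557·0.5443/858) = 0.01700.
SE(p̂₁ − p̂₂) = √(SE₁² + SE₂²) = √(0.0001656369 + 0.000289) = 0.02132, since the two samples are independent.
At 95% confidence z* = 1.960; margin = 1.960 × 0.02132 = 0.04179.
The difference is 0.7868 − 0.4557 = 0.3311, so the interval is 0.3311 ± 0.04179 = (0.289, 0.373).

(0.289, 0.373)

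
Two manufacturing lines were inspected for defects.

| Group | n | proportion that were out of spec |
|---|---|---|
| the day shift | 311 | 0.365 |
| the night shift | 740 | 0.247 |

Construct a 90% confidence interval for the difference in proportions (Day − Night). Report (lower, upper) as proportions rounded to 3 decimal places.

SE₁ = √(p̂₁(1−p̂₁)/n₁) = √(0.3650·0.6350/311) = 0.02730; SE₂ = √(0.2470·0.7530/740) = 0.01585.
Independent samples: SE of the difference = √(SE₁² + SE₂²) = √(0.00074529 + 0.0002512225) = 0.03157.
z* for 90% confidence is 1.645, so the margin of error is 1.645 × 0.03157 = 0.05193.
Point estimate p̂₁ − p̂₂ = 0.3650 − 0.2470 = 0.1180.
0.1180 ± 0.05193 → (0.066, 0.170).

(0.066, 0.170)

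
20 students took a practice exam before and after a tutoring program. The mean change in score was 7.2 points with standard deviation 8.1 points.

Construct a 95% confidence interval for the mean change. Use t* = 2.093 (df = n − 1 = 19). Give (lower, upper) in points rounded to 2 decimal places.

(3.41, 10.99)

This is a matched-pairs design, so SE = s_d/√n = 8.1/√20 = 1.8112.
Margin = 2.093 × 1.8112 = 3.7908; the interval is 7.2 ± 3.7908 = (3.41, 10.99).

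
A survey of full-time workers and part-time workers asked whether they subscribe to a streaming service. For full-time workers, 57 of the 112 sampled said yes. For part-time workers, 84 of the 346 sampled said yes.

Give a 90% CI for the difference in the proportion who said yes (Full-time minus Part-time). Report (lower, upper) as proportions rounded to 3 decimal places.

p̂₁ = 57/112 = 0.5089 and p̂₂ = 84/346 = 0.2428.
SE₁ = √(p̂₁(1−p̂₁)/n₁) = √(0.5089·0.4911/112) = 0.04724; SE₂ = √(0.2428·0.7572/346) = 0.02305.
Independent samples: SE of the difference = √(SE₁² + SE₂²) = √(0.0022316176 + 0.0005313025) = 0.05256.
z* for 90% confidence is 1.645, so the margin of error is 1.645 × 0.05256 = 0.08646.
Point estimate p̂₁ − p̂₂ = 0.5089 − 0.2428 = 0.2661.
0.2661 ± 0.08646 → (0.180, 0.353).

(0.180, 0.353)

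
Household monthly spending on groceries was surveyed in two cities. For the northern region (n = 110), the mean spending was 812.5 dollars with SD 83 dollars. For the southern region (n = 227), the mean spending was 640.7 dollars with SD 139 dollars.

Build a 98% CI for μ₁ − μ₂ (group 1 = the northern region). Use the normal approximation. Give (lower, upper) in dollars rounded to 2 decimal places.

(143.53, 200.07)

Per-group SEs: s₁/√n₁ = 83/√110 = 7.9137, s₂/√n₂ = 139/√227 = 9.2258.
Unpooled SE of the difference: √(62.62664769 + 85.11538564) = 12.1549.
Margin of error = z* · SE = 2.326 × 12.1549 = 28.2723.
x̄₁ − x̄₂ = 812.5 − 640.7 = 171.8000.
CI: 171.8000 ± 28.2723 = (143.53, 200.07).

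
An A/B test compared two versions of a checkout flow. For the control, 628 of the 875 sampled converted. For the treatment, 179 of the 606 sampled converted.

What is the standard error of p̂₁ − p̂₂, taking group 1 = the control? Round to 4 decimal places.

First, p̂₁ = 628/875 = 0.7177; p̂₂ = 179/606 = 0.2954.
The two standard errors are √(0.7177×0.2823/875) = 0.01522 and √(0.2954×0.7046/606) = 0.01853.
Because the samples are independent, SE_diff = √(0.01522² + 0.01853²) = 0.02398.

0.0240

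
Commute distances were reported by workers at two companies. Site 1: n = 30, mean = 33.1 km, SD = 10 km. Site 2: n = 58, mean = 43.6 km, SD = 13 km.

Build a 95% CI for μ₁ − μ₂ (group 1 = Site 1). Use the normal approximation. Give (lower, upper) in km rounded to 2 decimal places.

Standard errors of each mean: 10/√30 = 1.8257 and 13/√58 = 1.7070.
SE(x̄₁ − x̄₂) = √(1.8257² + 1.7070²) = 2.4994 for independent samples with unequal variances.
With z* = 1.960, the margin is 1.960 × 2.4994 = 4.8988.
x̄₁ − x̄₂ = 33.1 − 43.6 = -10.5000; the interval is -10.5000 ± 4.8988 = (-15.40, -5.60).

(-15.40, -5.60)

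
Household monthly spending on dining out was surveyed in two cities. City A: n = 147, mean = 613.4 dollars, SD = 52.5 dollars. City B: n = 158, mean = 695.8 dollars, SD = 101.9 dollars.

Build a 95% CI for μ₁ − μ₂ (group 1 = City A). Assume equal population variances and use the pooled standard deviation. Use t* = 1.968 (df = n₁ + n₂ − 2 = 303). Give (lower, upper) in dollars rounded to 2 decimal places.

Pooled variance s_p² = [146·52.5² + 157·101.9²] / (147+158−2) = 6708.3804, so s_p = 81.9047.
SE_diff = s_p·√(1/n₁ + 1/n₂) = 81.9047·√(1/147 + 1/158) = 9.3858.
t* = 1.968; margin = 1.968 × 9.3858 = 18.4713.
Difference = 613.4 − 695.8 = -82.4000.
-82.4000 ± 18.4713 → (-100.87, -63.93).

(-100.87, -63.93)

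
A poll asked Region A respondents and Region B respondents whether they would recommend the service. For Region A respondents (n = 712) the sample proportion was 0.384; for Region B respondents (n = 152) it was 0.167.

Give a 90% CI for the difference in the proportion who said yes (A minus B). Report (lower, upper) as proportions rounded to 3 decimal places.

The two standard errors are √(0.3840×0.6160/712) = 0.01823 and √(0.1670×0.8330/152) = 0.03025.
Because the samples are independent, SE_diff = √(0.01823² + 0.03025²) = 0.03532.
Using z* = 1.645 for 90%, ME = 1.645 × 0.03532 = 0.05810.
p̂₁ − p̂₂ = 0.2170; interval 0.2170 ± 0.05810 gives (0.159, 0.275).

(0.159, 0.275)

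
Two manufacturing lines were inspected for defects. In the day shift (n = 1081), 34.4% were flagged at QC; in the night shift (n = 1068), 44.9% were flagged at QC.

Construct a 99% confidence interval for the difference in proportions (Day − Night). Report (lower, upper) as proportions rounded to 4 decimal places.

(-0.1591, -0.0509)

The two standard errors are √(0.3440×0.6560/1081) = 0.01445 and √(0.4490×0.5510/1068) = 0.01522.
Because the samples are independent, SE_diff = √(0.01445² + 0.01522²) = 0.02099.
Using z* = 2.576 for 99%, ME = 2.576 × 0.02099 = 0.05407.
p̂₁ − p̂₂ = -0.1050; interval -0.1050 ± 0.05407 gives (-0.1591, -0.0509).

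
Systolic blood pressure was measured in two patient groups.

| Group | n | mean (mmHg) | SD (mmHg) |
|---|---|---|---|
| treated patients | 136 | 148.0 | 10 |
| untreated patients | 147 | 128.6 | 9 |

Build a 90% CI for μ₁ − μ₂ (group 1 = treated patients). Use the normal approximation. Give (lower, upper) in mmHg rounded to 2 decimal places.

Per-group SEs: s₁/√n₁ = 10/√136 = 0.8575, s₂/√n₂ = 9/√147 = 0.7423.
Unpooled SE of the difference: √(0.73530625 + 0.55100929) = 1.1342.
Margin of error = z* · SE = 1.645 × 1.1342 = 1.8658.
x̄₁ − x̄₂ = 148.0 − 128.6 = 19.4000.
CI: 19.4000 ± 1.8658 = (17.53, 21.27).

(17.53, 21.27)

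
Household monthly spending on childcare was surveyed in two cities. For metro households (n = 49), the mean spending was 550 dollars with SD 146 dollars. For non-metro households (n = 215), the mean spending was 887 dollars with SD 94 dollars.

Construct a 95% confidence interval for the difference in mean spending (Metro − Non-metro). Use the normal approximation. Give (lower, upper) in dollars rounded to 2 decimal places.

SE₁ = s₁/√n₁ = 146/√49 = 20.8571; SE₂ = 94/√215 = 6.4107.
Independent samples, unequal variances: SE_diff = √(SE₁² + SE₂²) = √(435.01862041 + 41.09707449) = 21.8201.
z* = 1.960, so margin of error = 1.960 × 21.8201 = 42.7674.
Difference in means = 550 − 887 = -337.0000.
-337.0000 ± 42.7674 → (-379.77, -294.23).

(-379.77, -294.23)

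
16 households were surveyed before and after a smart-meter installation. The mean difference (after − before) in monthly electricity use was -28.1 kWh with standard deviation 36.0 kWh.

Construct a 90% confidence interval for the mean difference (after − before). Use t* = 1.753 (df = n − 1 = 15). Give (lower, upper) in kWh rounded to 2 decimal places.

(-43.88, -12.32)

Paired design: SE = s_d/√n = 36.0/√16 = 9.0000.
t* = 1.753; margin of error = 1.753 × 9.0000 = 15.7770.
-28.1 ± 15.7770 → (-43.88, -12.32).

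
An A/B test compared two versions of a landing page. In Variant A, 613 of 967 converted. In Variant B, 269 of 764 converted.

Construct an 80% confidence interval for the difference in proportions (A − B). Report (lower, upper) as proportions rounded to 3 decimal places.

(0.252, 0.312)

First, p̂₁ = 613/967 = 0.6339; p̂₂ = 269/764 = 0.3521.
The two standard errors are √(0.6339×0.3661/967) = 0.01549 and √(0.3521×0.6479/764) = 0.01728.
Because the samples are independent, SE_diff = √(0.01549² + 0.01728²) = 0.02321.
Using z* = 1.282 for 80%, ME = 1.282 × 0.02321 = 0.02976.
p̂₁ − p̂₂ = 0.2818; interval 0.2818 ± 0.02976 gives (0.252, 0.312).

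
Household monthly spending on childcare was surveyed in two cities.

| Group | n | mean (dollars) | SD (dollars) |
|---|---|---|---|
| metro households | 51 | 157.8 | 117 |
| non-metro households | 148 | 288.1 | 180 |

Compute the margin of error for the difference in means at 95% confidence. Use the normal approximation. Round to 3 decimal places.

43.268

SE₁ = s₁/√n₁ = 117/√51 = 16.3833; SE₂ = 180/√148 = 14.7959.
Independent samples, unequal variances: SE_diff = √(SE₁² + SE₂²) = √(268.41251889 + 218.91865681) = 22.0756.
z* = 1.960, so margin of error = 1.960 × 22.0756 = 43.2682.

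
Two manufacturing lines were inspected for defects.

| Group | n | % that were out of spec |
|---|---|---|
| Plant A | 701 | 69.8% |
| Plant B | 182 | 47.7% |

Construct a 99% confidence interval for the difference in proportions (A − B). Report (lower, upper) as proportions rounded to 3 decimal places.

(0.116, 0.326)

SE₁ = √(p̂₁(1−p̂₁)/n₁) = √(0.6980·0.3020/701) = 0.01734; SE₂ = √(0.4770·0.5230/182) = 0.03702.
Independent samples: SE of the difference = √(SE₁² + SE₂²) = √(0.0003006756 + 0.0013704804) = 0.04088.
z* for 99% confidence is 2.576, so the margin of error is 2.576 × 0.04088 = 0.10531.
Point estimate p̂₁ − p̂₂ = 0.6980 − 0.4770 = 0.2210.
0.2210 ± 0.10531 → (0.116, 0.326).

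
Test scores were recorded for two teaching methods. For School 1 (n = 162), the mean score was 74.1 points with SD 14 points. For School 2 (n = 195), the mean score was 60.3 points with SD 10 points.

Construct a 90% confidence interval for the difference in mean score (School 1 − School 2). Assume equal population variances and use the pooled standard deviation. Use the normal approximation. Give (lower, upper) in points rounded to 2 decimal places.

Pooled variance s_p² = [161·14² + 194·10²] / (162+195−2) = 143.5380, so s_p = 11.9807.
SE_diff = s_p·√(1/n₁ + 1/n₂) = 11.9807·√(1/162 + 1/195) = 1.2736.
z* = 1.645; margin = 1.645 × 1.2736 = 2.0951.
Difference = 74.1 − 60.3 = 13.8000.
13.8000 ± 2.0951 → (11.70, 15.90).

(11.70, 15.90)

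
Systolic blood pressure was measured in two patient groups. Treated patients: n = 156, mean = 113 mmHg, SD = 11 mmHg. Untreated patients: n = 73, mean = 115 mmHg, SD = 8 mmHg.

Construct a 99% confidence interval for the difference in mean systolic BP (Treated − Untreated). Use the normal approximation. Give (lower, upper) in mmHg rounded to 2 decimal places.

(-5.31, 1.31)

Standard errors of each mean: 11/√156 = 0.8807 and 8/√73 = 0.9363.
SE(x̄₁ − x̄₂) = √(0.8807² + 0.9363²) = 1.2854 for independent samples with unequal variances.
With z* = 2.576, the margin is 2.576 × 1.2854 = 3.3112.
x̄₁ − x̄₂ = 113 − 115 = -2.0000; the interval is -2.0000 ± 3.3112 = (-5.31, 1.31).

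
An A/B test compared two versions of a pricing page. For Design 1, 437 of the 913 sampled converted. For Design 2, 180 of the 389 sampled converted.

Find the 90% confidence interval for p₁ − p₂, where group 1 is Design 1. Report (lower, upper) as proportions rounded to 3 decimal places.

p̂₁ = 437/913 = 0.4786 and p̂₂ = 180/389 = 0.4627.
SE₁ = √(p̂₁(1−p̂₁)/n₁) = √(0.4786·0.5214/913) = 0.01653; SE₂ = √(0.4627·0.5373/389) = 0.02528.
Independent samples: SE of the difference = √(SE₁² + SE₂²) = √(0.0002732409 + 0.0006390784) = 0.03020.
z* for 90% confidence is 1.645, so the margin of error is 1.645 × 0.03020 = 0.04968.
Point estimate p̂₁ − p̂₂ = 0.4786 − 0.4627 = 0.0159.
0.0159 ± 0.04968 → (-0.034, 0.066).

(-0.034, 0.066)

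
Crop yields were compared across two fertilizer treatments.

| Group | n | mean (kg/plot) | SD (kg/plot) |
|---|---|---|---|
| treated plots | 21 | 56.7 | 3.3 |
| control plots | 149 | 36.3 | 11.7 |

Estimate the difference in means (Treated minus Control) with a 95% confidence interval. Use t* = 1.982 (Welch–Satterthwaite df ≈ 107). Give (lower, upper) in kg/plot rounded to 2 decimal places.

(18.02, 22.78)

SE₁ = s₁/√n₁ = 3.3/√21 = 0.7201; SE₂ = 11.7/√149 = 0.9585.
Independent samples, unequal variances: SE_diff = √(SE₁² + SE₂²) = √(0.51854401 + 0.91872225) = 1.1989.
t* = 1.982, so margin of error = 1.982 × 1.1989 = 2.3762.
Difference in means = 56.7 − 36.3 = 20.4000.
20.4000 ± 2.3762 → (18.02, 22.78).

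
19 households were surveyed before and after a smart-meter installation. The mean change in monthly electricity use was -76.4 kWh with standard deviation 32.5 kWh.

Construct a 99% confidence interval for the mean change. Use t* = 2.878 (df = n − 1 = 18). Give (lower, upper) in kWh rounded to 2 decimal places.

This is a matched-pairs design, so SE = s_d/√n = 32.5/√19 = 7.4560.
Margin = 2.878 × 7.4560 = 21.4584; the interval is -76.4 ± 21.4584 = (-97.86, -54.94).

(-97.86, -54.94)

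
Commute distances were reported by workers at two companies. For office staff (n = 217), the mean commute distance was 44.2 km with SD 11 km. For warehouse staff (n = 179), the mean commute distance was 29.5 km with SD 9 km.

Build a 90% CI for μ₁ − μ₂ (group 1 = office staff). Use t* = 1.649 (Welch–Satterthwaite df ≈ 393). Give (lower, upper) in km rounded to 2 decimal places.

Standard errors of each mean: 11/√217 = 0.7467 and 9/√179 = 0.6727.
SE(x̄₁ − x̄₂) = √(0.7467² + 0.6727²) = 1.0050 for independent samples with unequal variances.
With t* = 1.649, the margin is 1.649 × 1.0050 = 1.6572.
x̄₁ − x̄₂ = 44.2 − 29.5 = 14.7000; the interval is 14.7000 ± 1.6572 = (13.04, 16.36).

(13.04, 16.36)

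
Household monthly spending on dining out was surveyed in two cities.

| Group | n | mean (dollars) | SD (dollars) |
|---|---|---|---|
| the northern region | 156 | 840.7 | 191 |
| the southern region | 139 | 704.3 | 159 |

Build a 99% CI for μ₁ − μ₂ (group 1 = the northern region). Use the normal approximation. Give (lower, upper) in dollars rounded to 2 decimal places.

Per-group SEs: s₁/√n₁ = 191/√156 = 15.2922, s₂/√n₂ = 159/√139 = 13.4862.
Unpooled SE of the difference: √(233.85138084 + 181.87759044) = 20.3894.
Margin of error = z* · SE = 2.576 × 20.3894 = 52.5231.
x̄₁ − x̄₂ = 840.7 − 704.3 = 136.4000.
CI: 136.4000 ± 52.5231 = (83.88, 188.92).

(83.88, 188.92)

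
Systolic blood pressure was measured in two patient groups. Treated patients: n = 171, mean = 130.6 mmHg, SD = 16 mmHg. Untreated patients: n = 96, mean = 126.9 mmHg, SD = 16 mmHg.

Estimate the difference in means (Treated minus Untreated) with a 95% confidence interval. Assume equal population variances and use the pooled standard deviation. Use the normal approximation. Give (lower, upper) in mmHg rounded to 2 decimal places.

(-0.30, 7.70)

s_p = √[((n₁−1)s₁² + (n₂−1)s₂²)/(n₁+n₂−2)] = √[(170·16² + 95·16²)/265] = 16.0000.
SE = 16.0000·√(1/171 + 1/96) = 2.0405.
With z* = 1.960, margin = 1.960 × 2.0405 = 3.9994.
x̄₁ − x̄₂ = 130.6 − 126.9 = 3.7000; interval 3.7000 ± 3.9994 = (-0.30, 7.70).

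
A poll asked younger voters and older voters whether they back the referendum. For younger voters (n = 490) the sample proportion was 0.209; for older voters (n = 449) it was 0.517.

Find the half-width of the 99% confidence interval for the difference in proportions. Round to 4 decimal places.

SE₁ = √(p̂₁(1−p̂₁)/n₁) = √(0.2090·0.7910/490) = 0.01837; SE₂ = √(0.5170·0.4830/449) = 0.02358.
Independent samples: SE of the difference = √(SE₁² + SE₂²) = √(0.0003374569 + 0.0005560164) = 0.02989.
z* for 99% confidence is 2.576, so the margin of error is 2.576 × 0.02989 = 0.07700.

0.0770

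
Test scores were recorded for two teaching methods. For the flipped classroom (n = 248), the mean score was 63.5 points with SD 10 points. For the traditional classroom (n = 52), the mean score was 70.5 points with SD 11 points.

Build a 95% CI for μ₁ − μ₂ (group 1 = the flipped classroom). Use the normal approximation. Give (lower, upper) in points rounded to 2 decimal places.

(-10.24, -3.76)

Per-group SEs: s₁/√n₁ = 10/√248 = 0.6350, s₂/√n₂ = 11/√52 = 1.5254.
Unpooled SE of the difference: √(0.403225 + 2.32684516) = 1.6523.
Margin of error = z* · SE = 1.960 × 1.6523 = 3.2385.
x̄₁ − x̄₂ = 63.5 − 70.5 = -7.0000.
CI: -7.0000 ± 3.2385 = (-10.24, -3.76).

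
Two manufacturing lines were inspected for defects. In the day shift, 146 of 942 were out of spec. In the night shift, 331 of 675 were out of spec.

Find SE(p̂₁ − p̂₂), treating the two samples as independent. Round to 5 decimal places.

0.02257

Sample proportions: 146/942 = 0.1550, 331/675 = 0.4904.
Each SE is √(p̂(1−p̂)/n): √(0.1550·0.8450/942) = 0.01179 and √(0.4904·0.5096/675) = 0.01924.
SE(p̂₁ − p̂₂) = √(SE₁² + SE₂²) = √(0.0001390041 + 0.0003701776) = 0.02257, since the two samples are independent.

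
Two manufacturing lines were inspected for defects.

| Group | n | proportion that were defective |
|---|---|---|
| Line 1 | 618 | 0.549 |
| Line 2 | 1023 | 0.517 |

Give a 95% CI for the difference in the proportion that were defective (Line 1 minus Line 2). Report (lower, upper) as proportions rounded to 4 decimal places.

The two standard errors are √(0.5490×0.4510/618) = 0.02002 and √(0.5170×0.4830/1023) = 0.01562.
Because the samples are independent, SE_diff = √(0.02002² + 0.01562²) = 0.02539.
Using z* = 1.960 for 95%, ME = 1.960 × 0.02539 = 0.04976.
p̂₁ − p̂₂ = 0.0320; interval 0.0320 ± 0.04976 gives (-0.0178, 0.0818).

(-0.0178, 0.0818)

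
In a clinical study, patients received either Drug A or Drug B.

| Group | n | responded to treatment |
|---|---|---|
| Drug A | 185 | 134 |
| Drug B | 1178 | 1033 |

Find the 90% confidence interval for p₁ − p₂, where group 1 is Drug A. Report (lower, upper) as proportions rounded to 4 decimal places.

p̂₁ = 134/185 = 0.7243 and p̂₂ = 1033/1178 = 0.8769.
SE₁ = √(p̂₁(1−p̂₁)/n₁) = √(0.7243·0.2757/185) = 0.03285; SE₂ = √(0.8769·0.1231/1178) = 0.00957.
Independent samples: SE of the difference = √(SE₁² + SE₂²) = √(0.0010791225 + 0.0000915849) = 0.03422.
z* for 90% confidence is 1.645, so the margin of error is 1.645 × 0.03422 = 0.05629.
Point estimate p̂₁ − p̂₂ = 0.7243 − 0.8769 = -0.1526.
-0.1526 ± 0.05629 → (-0.2089, -0.0963).

(-0.2089, -0.0963)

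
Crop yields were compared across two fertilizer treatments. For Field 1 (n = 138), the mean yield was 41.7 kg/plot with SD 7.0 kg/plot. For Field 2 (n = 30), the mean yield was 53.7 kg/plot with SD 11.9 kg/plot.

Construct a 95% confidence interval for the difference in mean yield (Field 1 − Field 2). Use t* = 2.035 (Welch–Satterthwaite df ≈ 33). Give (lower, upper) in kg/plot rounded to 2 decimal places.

(-16.58, -7.42)

SE₁ = s₁/√n₁ = 7.0/√138 = 0.5959; SE₂ = 11.9/√30 = 2.1726.
Independent samples, unequal variances: SE_diff = √(SE₁² + SE₂²) = √(0.35509681 + 4.72019076) = 2.2528.
t* = 2.035, so margin of error = 2.035 × 2.2528 = 4.5844.
Difference in means = 41.7 − 53.7 = -12.0000.
-12.0000 ± 4.5844 → (-16.58, -7.42).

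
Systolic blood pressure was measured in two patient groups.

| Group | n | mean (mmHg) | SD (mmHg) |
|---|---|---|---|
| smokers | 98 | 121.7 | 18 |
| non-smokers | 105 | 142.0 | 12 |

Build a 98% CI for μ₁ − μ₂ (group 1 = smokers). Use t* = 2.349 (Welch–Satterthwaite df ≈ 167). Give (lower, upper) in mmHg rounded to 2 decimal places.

(-25.38, -15.22)

SE₁ = s₁/√n₁ = 18/√98 = 1.8183; SE₂ = 12/√105 = 1.1711.
Independent samples, unequal variances: SE_diff = √(SE₁² + SE₂²) = √(3.30621489 + 1.37147521) = 2.1628.
t* = 2.349, so margin of error = 2.349 × 2.1628 = 5.0804.
Difference in means = 121.7 − 142.0 = -20.3000.
-20.3000 ± 5.0804 → (-25.38, -15.22).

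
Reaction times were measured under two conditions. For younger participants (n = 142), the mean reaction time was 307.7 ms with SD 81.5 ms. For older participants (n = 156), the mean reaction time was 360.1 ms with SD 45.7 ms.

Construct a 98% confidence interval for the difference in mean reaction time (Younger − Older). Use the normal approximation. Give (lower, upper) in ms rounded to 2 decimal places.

(-70.44, -34.36)

SE₁ = s₁/√n₁ = 81.5/√142 = 6.8393; SE₂ = 45.7/√156 = 3.6589.
Independent samples, unequal variances: SE_diff = √(SE₁² + SE₂²) = √(46.77602449 + 13.38754921) = 7.7565.
z* = 2.326, so margin of error = 2.326 × 7.7565 = 18.0416.
Difference in means = 307.7 − 360.1 = -52.4000.
-52.4000 ± 18.0416 → (-70.44, -34.36).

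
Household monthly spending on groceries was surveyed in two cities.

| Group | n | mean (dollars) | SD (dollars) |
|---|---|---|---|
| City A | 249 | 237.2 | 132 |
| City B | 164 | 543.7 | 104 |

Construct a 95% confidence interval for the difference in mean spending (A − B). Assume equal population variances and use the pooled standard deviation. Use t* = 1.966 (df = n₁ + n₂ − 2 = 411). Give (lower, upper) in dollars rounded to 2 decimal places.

(-330.56, -282.44)

s_p = √[((n₁−1)s₁² + (n₂−1)s₂²)/(n₁+n₂−2)] = √[(248·132² + 163·104²)/411] = 121.6688.
SE = 121.6688·√(1/249 + 1/164) = 12.2358.
With t* = 1.966, margin = 1.966 × 12.2358 = 24.0556.
x̄₁ − x̄₂ = 237.2 − 543.7 = -306.5000; interval -306.5000 ± 24.0556 = (-330.56, -282.44).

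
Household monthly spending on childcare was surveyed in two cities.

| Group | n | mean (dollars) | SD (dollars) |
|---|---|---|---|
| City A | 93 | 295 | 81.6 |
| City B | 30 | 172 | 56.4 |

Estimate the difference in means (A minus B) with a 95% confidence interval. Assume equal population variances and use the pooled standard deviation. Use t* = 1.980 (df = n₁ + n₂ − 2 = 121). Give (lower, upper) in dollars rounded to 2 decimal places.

(91.27, 154.73)

s_p = √[((n₁−1)s₁² + (n₂−1)s₂²)/(n₁+n₂−2)] = √[(92·81.6² + 29·56.4²)/121] = 76.3222.
SE = 76.3222·√(1/93 + 1/30) = 16.0251.
With t* = 1.980, margin = 1.980 × 16.0251 = 31.7297.
x̄₁ − x̄₂ = 295 − 172 = 123.0000; interval 123.0000 ± 31.7297 = (91.27, 154.73).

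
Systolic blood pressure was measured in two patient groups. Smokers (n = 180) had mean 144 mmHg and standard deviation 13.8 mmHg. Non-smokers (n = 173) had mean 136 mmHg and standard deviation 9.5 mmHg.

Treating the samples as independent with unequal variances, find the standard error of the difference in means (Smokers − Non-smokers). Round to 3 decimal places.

Per-group SEs: s₁/√n₁ = 13.8/√180 = 1.0286, s₂/√n₂ = 9.5/√173 = 0.7223.
Unpooled SE of the difference: √(1.05801796 + 0.52171729) = 1.2569.

1.257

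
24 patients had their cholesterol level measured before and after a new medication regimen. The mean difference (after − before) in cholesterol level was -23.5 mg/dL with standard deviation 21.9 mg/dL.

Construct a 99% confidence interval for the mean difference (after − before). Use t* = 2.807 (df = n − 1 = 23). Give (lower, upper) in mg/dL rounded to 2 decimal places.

Paired design: SE = s_d/√n = 21.9/√24 = 4.4703.
t* = 2.807; margin of error = 2.807 × 4.4703 = 12.5481.
-23.5 ± 12.5481 → (-36.05, -10.95).

(-36.05, -10.95)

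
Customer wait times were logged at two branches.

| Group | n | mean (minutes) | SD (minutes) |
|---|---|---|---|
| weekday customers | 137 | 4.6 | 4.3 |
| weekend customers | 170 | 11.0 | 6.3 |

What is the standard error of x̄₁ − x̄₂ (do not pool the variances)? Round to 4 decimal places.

0.6070

Standard errors of each mean: 4.3/√137 = 0.3674 and 6.3/√170 = 0.4832.
SE(x̄₁ − x̄₂) = √(0.3674² + 0.4832²) = 0.6070 for independent samples with unequal variances.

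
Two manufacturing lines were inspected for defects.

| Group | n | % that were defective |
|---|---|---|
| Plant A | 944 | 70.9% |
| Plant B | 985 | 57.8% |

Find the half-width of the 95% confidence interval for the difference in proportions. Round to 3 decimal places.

0.042

SE₁ = √(p̂₁(1−p̂₁)/n₁) = √(0.7090·0.2910/944) = 0.01478; SE₂ = √(0.5780·0.4220/985) = 0.01574.
Independent samples: SE of the difference = √(SE₁² + SE₂²) = √(0.0002184484 + 0.0002477476) = 0.02159.
z* for 95% confidence is 1.960, so the margin of error is 1.960 × 0.02159 = 0.04232.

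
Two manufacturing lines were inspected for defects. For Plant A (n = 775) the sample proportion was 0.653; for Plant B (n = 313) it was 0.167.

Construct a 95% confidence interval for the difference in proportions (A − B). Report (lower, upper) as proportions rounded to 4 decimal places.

(0.4328, 0.5392)

Each SE is √(p̂(1−p̂)/n): √(0.6530·0.3470/775) = 0.01710 and √(0.1670·0.8330/313) = 0.02108.
SE(p̂₁ − p̂₂) = √(SE₁² + SE₂²) = √(0.00029241 + 0.0004443664) = 0.02714, since the two samples are independent.
At 95% confidence z* = 1.960; margin = 1.960 × 0.02714 = 0.05319.
The difference is 0.6530 − 0.1670 = 0.4860, so the interval is 0.4860 ± 0.05319 = (0.4328, 0.5392).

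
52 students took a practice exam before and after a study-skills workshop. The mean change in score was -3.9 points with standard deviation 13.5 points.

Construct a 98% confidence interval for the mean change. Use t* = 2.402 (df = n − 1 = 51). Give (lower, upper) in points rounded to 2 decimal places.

(-8.40, 0.60)

Paired design: SE = s_d/√n = 13.5/√52 = 1.8721.
t* = 2.402; margin of error = 2.402 × 1.8721 = 4.4968.
-3.9 ± 4.4968 → (-8.40, 0.60).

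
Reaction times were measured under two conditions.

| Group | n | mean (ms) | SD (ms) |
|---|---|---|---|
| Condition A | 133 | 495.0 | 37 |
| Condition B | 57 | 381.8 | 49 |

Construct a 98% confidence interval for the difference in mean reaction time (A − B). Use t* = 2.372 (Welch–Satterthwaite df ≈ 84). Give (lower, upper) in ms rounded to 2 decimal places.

(96.03, 130.37)

Standard errors of each mean: 37/√133 = 3.2083 and 49/√57 = 6.4902.
SE(x̄₁ − x̄₂) = √(3.2083² + 6.4902²) = 7.2399 for independent samples with unequal variances.
With t* = 2.372, the margin is 2.372 × 7.2399 = 17.1730.
x̄₁ − x̄₂ = 495.0 − 381.8 = 113.2000; the interval is 113.2000 ± 17.1730 = (96.03, 130.37).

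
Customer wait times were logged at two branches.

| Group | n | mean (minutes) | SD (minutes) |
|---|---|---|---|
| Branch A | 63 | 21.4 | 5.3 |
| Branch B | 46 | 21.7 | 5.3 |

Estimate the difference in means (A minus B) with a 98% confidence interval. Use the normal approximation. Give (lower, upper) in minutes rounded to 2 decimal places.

(-2.69, 2.09)

Standard errors of each mean: 5.3/√63 = 0.6677 and 5.3/√46 = 0.7814.
SE(x̄₁ − x̄₂) = √(0.6677² + 0.7814²) = 1.0278 for independent samples with unequal variances.
With z* = 2.326, the margin is 2.326 × 1.0278 = 2.3907.
x̄₁ − x̄₂ = 21.4 − 21.7 = -0.3000; the interval is -0.3000 ± 2.3907 = (-2.69, 2.09).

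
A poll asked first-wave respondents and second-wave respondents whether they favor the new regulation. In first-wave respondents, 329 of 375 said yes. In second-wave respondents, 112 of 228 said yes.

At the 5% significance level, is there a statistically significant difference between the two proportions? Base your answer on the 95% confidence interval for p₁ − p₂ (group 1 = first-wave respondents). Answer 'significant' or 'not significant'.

significant

Sample proportions: 329/375 = 0.8773, 112/228 = 0.4912.
Each SE is √(p̂(1−p̂)/n): √(0.8773·0.1227/375) = 0.01694 and √(0.4912·0.5088/228) = 0.03311.
SE(p̂₁ − p̂₂) = √(SE₁² + SE₂²) = √(0.0002869636 + 0.0010962721) = 0.03719, since the two samples are independent.
At 95% confidence z* = 1.960; margin = 1.960 × 0.03719 = 0.07289.
The difference is 0.8773 − 0.4912 = 0.3861, so the interval is 0.3861 ± 0.07289 = (0.31321, 0.45899).
The interval (0.31321, 0.45899) does not contain 0, so the difference is significant.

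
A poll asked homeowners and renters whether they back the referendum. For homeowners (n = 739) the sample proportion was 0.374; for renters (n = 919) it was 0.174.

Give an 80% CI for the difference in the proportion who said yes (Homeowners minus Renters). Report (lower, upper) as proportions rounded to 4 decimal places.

Each SE is √(p̂(1−p̂)/n): √(0.3740·0.6260/739) = 0.01780 and √(0.1740·0.8260/919) = 0.01251.
SE(p̂₁ − p̂₂) = √(SE₁² + SE₂²) = √(0.00031684 + 0.0001565001) = 0.02176, since the two samples are independent.
At 80% confidence z* = 1.282; margin = 1.282 × 0.02176 = 0.02790.
The difference is 0.3740 − 0.1740 = 0.2000, so the interval is 0.2000 ± 0.02790 = (0.1721, 0.2279).

(0.1721, 0.2279)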